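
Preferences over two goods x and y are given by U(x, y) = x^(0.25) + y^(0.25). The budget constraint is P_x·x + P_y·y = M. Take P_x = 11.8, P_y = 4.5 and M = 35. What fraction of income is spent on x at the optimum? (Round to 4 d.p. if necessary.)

From the CES first-order condition, (y/x)^(0.75) = P_x/P_y.
Solve for the ratio: y/x = [P_x/P_y]^(4/3).
Substitute y = (y/x)·x into the budget: x* = M/(P_x + P_y·(y/x)).
Numerically y/x = 3.61598, so x* = 35/(11.8 + 4.5·3.61598) = 1.2468 and y* = 3.61598·1.2468 = 4.5084.
Expenditure on x: 11.8·1.2468 = 14.7122; share = 0.4203.

share on x = 0.4203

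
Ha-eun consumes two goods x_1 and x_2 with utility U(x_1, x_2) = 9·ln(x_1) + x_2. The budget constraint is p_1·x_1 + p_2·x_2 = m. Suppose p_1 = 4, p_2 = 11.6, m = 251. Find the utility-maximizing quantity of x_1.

x_1* = 26.1

Set MRS = p_1/p_2: (9/x_1)/1 = p_1/p_2.
So x_1*(p_1,p_2) = 9·p_2/p_1, independent of income; and x_2* = (m − 9·p_2)/p_2.
At the given prices: x_1* = 9·11.6/4 = 26.1.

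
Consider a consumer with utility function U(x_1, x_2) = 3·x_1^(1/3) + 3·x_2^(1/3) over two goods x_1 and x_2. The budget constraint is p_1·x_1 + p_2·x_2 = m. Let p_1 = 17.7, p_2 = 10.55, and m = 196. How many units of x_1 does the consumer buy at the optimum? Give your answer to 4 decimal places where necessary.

x_1* = 4.8245

With the ratio pinned down, the budget gives x_1* = m/(p_1 + p_2·(x_2/x_1)) and x_2* = (x_2/x_1)·x_1*.
Numerically x_2/x_1 = 2.173107, so x_1* = 196/(17.7 + 10.55·2.173107) = 4.8245.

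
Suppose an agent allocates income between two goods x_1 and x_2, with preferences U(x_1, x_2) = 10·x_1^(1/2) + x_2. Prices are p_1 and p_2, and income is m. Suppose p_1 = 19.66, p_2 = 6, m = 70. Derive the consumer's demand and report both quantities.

x_1* = 2.3285, x_2* = 4.037

MU_x_1 = 5/√x_1, MU_x_2 = 1. Tangency: 5/√x_1 = p_1/p_2.
Solve: √x_1 = 5·p_2/p_1, so x_1*(p_1,p_2) = (5·p_2/p_1)², and x_2* = (m − p_1·x_1*)/p_2.
Plugging in: x_1* = (5·6/19.66)² = 2.3285, x_2* = 4.037.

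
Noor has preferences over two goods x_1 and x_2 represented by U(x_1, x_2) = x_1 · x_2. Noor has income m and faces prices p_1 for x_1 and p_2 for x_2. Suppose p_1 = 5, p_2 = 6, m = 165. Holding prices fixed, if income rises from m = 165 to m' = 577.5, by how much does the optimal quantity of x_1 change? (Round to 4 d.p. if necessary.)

Δx_1* = 41.25

Tangency: MRS = x_2/x_1 = p_1/p_2.
Rearranging, p_2·x_2 = p_1·x_1. Substituting into the budget gives p_1·x_1·(1 + 1) = m.
Demand: x_1*(p_1,p_2,m) = 0.5·m/p_1 and x_2* = 0.5·m/p_2.
At p_1=5, p_2=6, m=165: x_1* = 0.5·165/5 = 16.5.
At m' = 577.5: x_1* = 57.75. Change: 57.75 − 16.5 = 41.25.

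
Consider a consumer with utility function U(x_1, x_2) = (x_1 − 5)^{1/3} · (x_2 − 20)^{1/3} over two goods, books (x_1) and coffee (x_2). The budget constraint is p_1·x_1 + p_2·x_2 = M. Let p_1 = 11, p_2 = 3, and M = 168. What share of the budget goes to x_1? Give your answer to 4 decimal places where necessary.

share on x_1 = 0.4851

Let x_1' = x_1−5, x_2' = x_2−20. MRS = x_2'/x_1' = p_1/p_2.
Substituting into the budget: x_1* = 5 + 0.5·(M − 5·p_1 − 20·p_2)/p_1, and x_2* = 20 + 0.5·(…)/p_2.
Discretionary income = 168 − 5·11 − 20·3 = 53; x_1* = 5 + 0.5·53/11 = 7.4091; x_2* = 20 + 0.5·53/3 = 28.8333.
Expenditure on x_1: 11·7.4091 = 81.5; share = 0.4851.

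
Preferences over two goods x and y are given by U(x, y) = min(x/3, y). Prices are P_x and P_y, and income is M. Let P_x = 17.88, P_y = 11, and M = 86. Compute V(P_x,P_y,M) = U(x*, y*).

Here 3·17.88 + 11 = 64.64, giving x* = 3.9913 and y* = 1.3304.
Utility at the optimum: U(3.9913, 1.3304) = 1.3304.

V = 1.3304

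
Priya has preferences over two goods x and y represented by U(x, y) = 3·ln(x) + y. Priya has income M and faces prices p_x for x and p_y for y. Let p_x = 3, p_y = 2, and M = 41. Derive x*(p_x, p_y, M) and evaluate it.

x* = 2

MU_x = 3/x, MU_y = 1. Tangency: 3/x = p_x/p_y.
So x*(p_x,p_y) = 3·p_y/p_x, independent of income; and y* = (M − 3·p_y)/p_y.
At the given prices: x* = 3·2/3 = 2.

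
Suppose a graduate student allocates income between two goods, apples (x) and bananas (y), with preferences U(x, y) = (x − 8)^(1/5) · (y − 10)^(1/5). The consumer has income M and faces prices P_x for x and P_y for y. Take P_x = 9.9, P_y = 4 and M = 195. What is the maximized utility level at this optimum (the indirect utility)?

V = 2.0508

This is Cobb-Douglas in (x−8, y−10): tangency gives 0.2·P_y·(y−10) = 0.2·P_x·(x−8).
Substituting into the budget: x* = 8 + 0.5·(M − 8·P_x − 10·P_y)/P_x, and y* = 10 + 0.5·(…)/P_y.
Discretionary income = 195 − 8·9.9 − 10·4 = 75.8; x* = 8 + 0.5·75.8/9.9 = 11.8283; y* = 10 + 0.5·75.8/4 = 19.475.
Utility at the optimum: U(11.8283, 19.475) = 2.0508.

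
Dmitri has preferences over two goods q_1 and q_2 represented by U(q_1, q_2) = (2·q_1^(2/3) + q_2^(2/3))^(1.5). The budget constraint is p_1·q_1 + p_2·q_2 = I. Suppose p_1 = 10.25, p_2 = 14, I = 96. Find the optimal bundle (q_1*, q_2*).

q_1* = 8.7777, q_2* = 0.4306

MRS = MU_q_1/MU_q_2 = 2·(q_2/q_1)^(1/3). Set equal to p_1/p_2.
Hence q_2/q_1 = ((1/2)·p_1/p_2)^(1/(1/3)), i.e. raised to the 3 power.
Substitute q_2 = (q_2/q_1)·q_1 into the budget: q_1* = I/(p_1 + p_2·(q_2/q_1)).
Numerically q_2/q_1 = 0.049057, so q_1* = 96/(10.25 + 14·0.049057) = 8.7777 and q_2* = 0.049057·8.7777 = 0.4306.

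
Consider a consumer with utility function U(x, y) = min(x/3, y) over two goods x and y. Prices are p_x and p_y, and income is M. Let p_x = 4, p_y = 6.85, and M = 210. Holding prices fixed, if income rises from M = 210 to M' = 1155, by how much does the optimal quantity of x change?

Δx* = 150.3979

With perfect complements, no substitution: consume in ratio x:y = 3:1.
Budget: p_x·x + p_y·(1/3)·x = M, so (3·p_x + p_y)·x = 3·M.
Demand: x*(p_x,p_y,M) = 3·M/(3·p_x + p_y), y* = M/(3·p_x + p_y).
Here 3·4 + 6.85 = 18.85, giving x* = 33.4218.
At M' = 1155: x* = 183.8196. Change: 183.8196 − 33.4218 = 150.3979.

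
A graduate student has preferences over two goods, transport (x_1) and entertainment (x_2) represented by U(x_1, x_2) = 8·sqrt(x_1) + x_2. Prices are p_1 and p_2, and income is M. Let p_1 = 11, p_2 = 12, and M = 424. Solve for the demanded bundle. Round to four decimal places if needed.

Set MRS = p_1/p_2: 4·x_1^(−1/2) = p_1/p_2.
Thus x_1* = (4·p_2/p_1)² — independent of M — with the rest of income spent on x_2.
Plugging in: x_1* = (4·12/11)² = 19.0413, x_2* = 17.8788.

x_1* = 19.0413, x_2* = 17.8788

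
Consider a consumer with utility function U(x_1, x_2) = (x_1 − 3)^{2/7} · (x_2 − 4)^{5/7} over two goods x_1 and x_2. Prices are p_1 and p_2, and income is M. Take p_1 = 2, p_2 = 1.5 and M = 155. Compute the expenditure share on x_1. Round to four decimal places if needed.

share on x_1 = 0.3023

MRS = (2/5)·(x_2−4)/(x_1−3). Tangency with p_1/p_2 gives x_2−4 = (5/2)·(p_1/p_2)·(x_1−3).
Substituting into the budget: x_1* = 3 + 2/7·(M − 3·p_1 − 4·p_2)/p_1, and x_2* = 4 + 5/7·(…)/p_2.
Discretionary income = 155 − 3·2 − 4·1.5 = 143; x_1* = 3 + 2/7·143/2 = 23.4286; x_2* = 4 + 5/7·143/1.5 = 72.0952.
Expenditure on x_1: 2·23.4286 = 46.8571; share = 0.3023.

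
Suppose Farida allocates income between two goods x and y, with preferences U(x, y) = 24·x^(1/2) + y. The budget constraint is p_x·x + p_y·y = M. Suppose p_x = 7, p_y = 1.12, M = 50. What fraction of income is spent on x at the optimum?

share on x = 0.5161

MU_x = 12/√x, MU_y = 1. Tangency: 12/√x = p_x/p_y.
Solve: √x = 12·p_y/p_x, so x*(p_x,p_y) = (12·p_y/p_x)², and y* = (M − p_x·x*)/p_y.
Plugging in: x* = (12·1.12/7)² = 3.6864, y* = 21.6029.
Expenditure on x: 7·3.6864 = 25.8048; share = 0.5161.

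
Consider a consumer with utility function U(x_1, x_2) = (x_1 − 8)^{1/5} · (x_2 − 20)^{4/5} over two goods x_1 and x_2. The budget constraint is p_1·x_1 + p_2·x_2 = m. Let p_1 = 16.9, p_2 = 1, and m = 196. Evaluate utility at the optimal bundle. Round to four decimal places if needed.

V = 14.0527

MRS = (1/4)·(x_2−20)/(x_1−8). Tangency with p_1/p_2 gives x_2−20 = 4·(p_1/p_2)·(x_1−8).
Substituting into the budget: x_1* = 8 + 0.2·(m − 8·p_1 − 20·p_2)/p_1, and x_2* = 20 + 0.8·(…)/p_2.
Discretionary income = 196 − 8·16.9 − 20·1 = 40.8; x_1* = 8 + 0.2·40.8/16.9 = 8.4828; x_2* = 20 + 0.8·40.8/1 = 52.64.
Utility at the optimum: U(8.4828, 52.64) = 14.0527.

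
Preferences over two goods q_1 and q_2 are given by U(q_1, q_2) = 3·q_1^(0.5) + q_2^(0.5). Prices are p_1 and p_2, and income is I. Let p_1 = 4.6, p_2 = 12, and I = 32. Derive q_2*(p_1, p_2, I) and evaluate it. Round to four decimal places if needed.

q_2* = 0.1089

MRS = MU_q_1/MU_q_2 = 3·(q_2/q_1)^(0.5). Set equal to p_1/p_2.
Solve for the ratio: q_2/q_1 = [(1/3)·p_1/p_2]^(2).
Substitute q_2 = (q_2/q_1)·q_1 into the budget: q_1* = I/(p_1 + p_2·(q_2/q_1)).
Numerically q_2/q_1 = 0.016327, so q_1* = 32/(4.6 + 12·0.016327) = 6.6723 and q_2* = 0.016327·6.6723 = 0.1089.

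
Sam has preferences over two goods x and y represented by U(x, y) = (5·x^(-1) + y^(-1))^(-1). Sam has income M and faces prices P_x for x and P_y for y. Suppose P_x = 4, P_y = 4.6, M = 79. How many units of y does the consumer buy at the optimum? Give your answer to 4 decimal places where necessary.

Numerically y/x = 0.417029, so x* = 79/(4 + 4.6·0.417029) = 13.3484 and y* = 0.417029·13.3484 = 5.5666.

y* = 5.5666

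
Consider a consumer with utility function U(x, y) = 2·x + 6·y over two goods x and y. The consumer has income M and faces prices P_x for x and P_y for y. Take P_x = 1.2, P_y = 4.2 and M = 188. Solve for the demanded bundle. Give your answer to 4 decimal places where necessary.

x* = 156.6667, y* = 0

Linear utility — the consumer picks whichever good has higher MU/price: 2/1.2 = 1.6667 vs 6/4.2 = 1.4286.
x gives more utility per dollar, so spend all income on x: x* = M/P_x, y* = 0.
Numerically: x* = 156.6667, y* = 0.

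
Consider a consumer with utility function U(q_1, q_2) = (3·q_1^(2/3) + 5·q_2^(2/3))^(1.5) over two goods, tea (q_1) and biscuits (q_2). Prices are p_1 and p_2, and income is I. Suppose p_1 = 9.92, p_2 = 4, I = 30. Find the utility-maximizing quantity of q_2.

From the CES first-order condition, (3/5)·(q_2/q_1)^(1/3) = p_1/p_2.
Hence q_2/q_1 = ((5/3)·p_1/p_2)^(1/(1/3)), i.e. raised to the 3 power.
With the ratio pinned down, the budget gives q_1* = I/(p_1 + p_2·(q_2/q_1)) and q_2* = (q_2/q_1)·q_1*.
Numerically q_2/q_1 = 70.615704, so q_1* = 30/(9.92 + 4·70.615704) = 0.1026 and q_2* = 70.615704·0.1026 = 7.2455.

q_2* = 7.2455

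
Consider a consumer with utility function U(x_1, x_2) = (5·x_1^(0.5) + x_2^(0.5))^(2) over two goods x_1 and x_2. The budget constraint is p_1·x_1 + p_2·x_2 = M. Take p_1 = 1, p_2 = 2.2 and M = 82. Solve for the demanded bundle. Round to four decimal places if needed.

x_1* = 80.5357, x_2* = 0.6656

MRS = MU_x_1/MU_x_2 = 5·(x_2/x_1)^(0.5). Set equal to p_1/p_2.
Solve for the ratio: x_2/x_1 = [(1/5)·p_1/p_2]^(2).
Substitute x_2 = (x_2/x_1)·x_1 into the budget: x_1* = M/(p_1 + p_2·(x_2/x_1)).
Numerically x_2/x_1 = 0.008264, so x_1* = 82/(1 + 2.2·0.008264) = 80.5357 and x_2* = 0.008264·80.5357 = 0.6656.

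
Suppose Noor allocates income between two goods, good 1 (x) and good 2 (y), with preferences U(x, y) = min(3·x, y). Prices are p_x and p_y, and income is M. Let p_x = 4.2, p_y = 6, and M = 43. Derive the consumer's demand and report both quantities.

Leontief preferences: the optimum is at the kink where x/1 = y/3, i.e. y = 3·x.
Budget: p_x·x + p_y·3·x = M, so (p_x + 3·p_y)·x = M.
Demand: x*(p_x,p_y,M) = M/(p_x + 3·p_y), y* = 3·M/(p_x + 3·p_y).
Here 4.2 + 3·6 = 22.2, giving x* = 1.9369 and y* = 5.8108.

x* = 1.9369, y* = 5.8108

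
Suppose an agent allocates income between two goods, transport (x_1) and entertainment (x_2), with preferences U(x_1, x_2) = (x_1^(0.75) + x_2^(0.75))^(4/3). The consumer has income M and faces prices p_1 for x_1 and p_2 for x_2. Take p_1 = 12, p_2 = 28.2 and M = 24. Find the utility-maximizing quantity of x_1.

x_1* = 1.8569

From the CES first-order condition, (x_2/x_1)^(0.25) = p_1/p_2.
Hence x_2/x_1 = (p_1/p_2)^(1/(0.25)), i.e. raised to the 4 power.
With the ratio pinned down, the budget gives x_1* = M/(p_1 + p_2·(x_2/x_1)) and x_2* = (x_2/x_1)·x_1*.
Numerically x_2/x_1 = 0.032789, so x_1* = 24/(12 + 28.2·0.032789) = 1.8569.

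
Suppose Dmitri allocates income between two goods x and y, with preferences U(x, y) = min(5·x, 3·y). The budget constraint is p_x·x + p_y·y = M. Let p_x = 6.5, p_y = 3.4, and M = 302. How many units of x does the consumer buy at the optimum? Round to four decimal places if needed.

Demand: x*(p_x,p_y,M) = 3·M/(3·p_x + 5·p_y), y* = 5·M/(3·p_x + 5·p_y).
Here 3·6.5 + 5·3.4 = 36.5, giving x* = 24.8219.

x* = 24.8219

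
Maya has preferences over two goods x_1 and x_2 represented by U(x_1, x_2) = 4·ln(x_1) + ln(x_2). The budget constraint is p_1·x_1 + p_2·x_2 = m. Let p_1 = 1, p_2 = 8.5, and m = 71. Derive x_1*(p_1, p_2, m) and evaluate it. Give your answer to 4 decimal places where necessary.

x_1* = 56.8

MU_x_1/MU_x_2 = (4·x_2)/(x_1); tangency sets this equal to p_1/p_2.
So 4·p_2·x_2 = p_1·x_1; combined with the budget, a share 0.8 of income goes to x_1.
Demand: x_1*(p_1,p_2,m) = 0.8·m/p_1 and x_2* = 0.2·m/p_2.
At p_1=1, p_2=8.5, m=71: x_1* = 0.8·71/1 = 56.8.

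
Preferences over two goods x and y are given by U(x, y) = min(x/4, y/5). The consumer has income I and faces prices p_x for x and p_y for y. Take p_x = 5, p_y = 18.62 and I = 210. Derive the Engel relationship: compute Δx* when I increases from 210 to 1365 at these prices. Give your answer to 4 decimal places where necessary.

Demand: x*(p_x,p_y,I) = 4·I/(4·p_x + 5·p_y), y* = 5·I/(4·p_x + 5·p_y).
Here 4·5 + 5·18.62 = 113.1, giving x* = 7.4271.
At I' = 1365: x* = 48.2759. Change: 48.2759 − 7.4271 = 40.8488.

Δx* = 40.8488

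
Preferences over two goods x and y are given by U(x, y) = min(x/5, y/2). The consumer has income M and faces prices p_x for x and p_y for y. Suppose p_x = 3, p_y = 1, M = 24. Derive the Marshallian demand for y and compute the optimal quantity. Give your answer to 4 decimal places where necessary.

y* = 2.8235

Here 5·3 + 2·1 = 17, giving y* = 2.8235.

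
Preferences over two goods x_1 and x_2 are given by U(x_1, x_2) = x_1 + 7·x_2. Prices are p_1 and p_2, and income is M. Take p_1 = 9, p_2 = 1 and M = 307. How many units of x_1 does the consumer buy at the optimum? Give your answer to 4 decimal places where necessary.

x_1* = 0

Perfect substitutes: compare marginal utility per dollar. 1/p_1 vs 7/p_2 → 0.1111 vs 7.
x_2 gives more utility per dollar, so spend all income on x_2: x_2* = M/p_2, x_1* = 0.
Numerically: x_1* = 0, x_2* = 307.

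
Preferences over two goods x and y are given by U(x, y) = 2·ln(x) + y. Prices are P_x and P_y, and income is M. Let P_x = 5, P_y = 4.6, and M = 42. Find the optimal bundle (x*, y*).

At the given prices: x* = 2·4.6/5 = 1.84, and y* = 7.1304.

x* = 1.84, y* = 7.1304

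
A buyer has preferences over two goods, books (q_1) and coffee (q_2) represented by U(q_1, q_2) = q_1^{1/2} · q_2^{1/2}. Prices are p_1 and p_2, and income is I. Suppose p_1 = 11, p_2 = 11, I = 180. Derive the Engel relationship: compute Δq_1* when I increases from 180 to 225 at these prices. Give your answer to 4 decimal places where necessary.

Demand: q_1*(p_1,p_2,I) = 0.5·I/p_1 and q_2* = 0.5·I/p_2.
At p_1=11, p_2=11, I=180: q_1* = 0.5·180/11 = 8.1818.
At I' = 225: q_1* = 10.2273. Change: 10.2273 − 8.1818 = 2.0455.

Δq_1* = 2.0455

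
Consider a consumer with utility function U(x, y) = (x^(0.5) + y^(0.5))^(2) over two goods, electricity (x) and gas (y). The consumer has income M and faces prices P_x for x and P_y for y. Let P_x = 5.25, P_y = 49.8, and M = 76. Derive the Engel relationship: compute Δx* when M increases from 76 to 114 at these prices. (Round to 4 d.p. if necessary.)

Substitute y = (y/x)·x into the budget: x* = M/(P_x + P_y·(y/x)).
Numerically y/x = 0.011114, so x* = 76/(5.25 + 49.8·0.011114) = 13.0956.
At M' = 114: x* = 19.6434. Change: 19.6434 − 13.0956 = 6.5478.

Δx* = 6.5478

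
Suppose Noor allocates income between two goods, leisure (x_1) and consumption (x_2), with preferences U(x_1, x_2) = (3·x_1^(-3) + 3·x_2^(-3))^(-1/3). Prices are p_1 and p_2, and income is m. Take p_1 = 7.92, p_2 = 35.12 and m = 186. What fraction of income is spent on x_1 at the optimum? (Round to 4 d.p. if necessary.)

From the CES first-order condition, (x_2/x_1)^(4) = p_1/p_2.
Hence x_2/x_1 = (p_1/p_2)^(1/(4)), i.e. raised to the 0.25 power.
With the ratio pinned down, the budget gives x_1* = m/(p_1 + p_2·(x_2/x_1)) and x_2* = (x_2/x_1)·x_1*.
Numerically x_2/x_1 = 0.689117, so x_1* = 186/(7.92 + 35.12·0.689117) = 5.7905 and x_2* = 0.689117·5.7905 = 3.9903.
Expenditure on x_1: 7.92·5.7905 = 45.8605; share = 0.2466.

share on x_1 = 0.2466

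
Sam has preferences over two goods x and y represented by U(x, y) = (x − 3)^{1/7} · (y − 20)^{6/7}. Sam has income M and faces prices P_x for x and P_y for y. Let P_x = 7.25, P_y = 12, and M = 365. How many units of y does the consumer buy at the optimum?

y* = 27.375

Let x' = x−3, y' = y−20. MRS = (1/6)·y'/x' = P_x/P_y.
After buying the subsistence bundle (3, 20), a share 1/7 of the remaining income goes to x: x* = 3 + 1/7·(M − 3P_x − 20P_y)/P_x.
Discretionary income = 365 − 3·7.25 − 20·12 = 103.25; y* = 20 + 6/7·103.25/12 = 27.375.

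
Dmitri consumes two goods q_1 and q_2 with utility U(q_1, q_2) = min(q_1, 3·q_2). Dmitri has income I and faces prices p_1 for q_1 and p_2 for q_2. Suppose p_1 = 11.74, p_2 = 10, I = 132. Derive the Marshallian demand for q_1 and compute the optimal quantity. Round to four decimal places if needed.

Leontief preferences: the optimum is at the kink where q_1/3 = q_2/1, i.e. q_2 = (1/3)·q_1.
Budget: p_1·q_1 + p_2·(1/3)·q_1 = I, so (3·p_1 + p_2)·q_1 = 3·I.
Demand: q_1*(p_1,p_2,I) = 3·I/(3·p_1 + p_2), q_2* = I/(3·p_1 + p_2).
Here 3·11.74 + 10 = 45.22, giving q_1* = 8.7572.

q_1* = 8.7572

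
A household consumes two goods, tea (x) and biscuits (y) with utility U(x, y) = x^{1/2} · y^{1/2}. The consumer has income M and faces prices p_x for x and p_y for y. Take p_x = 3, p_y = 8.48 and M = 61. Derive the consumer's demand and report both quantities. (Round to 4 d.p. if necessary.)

Tangency: MRS = y/x = p_x/p_y.
Rearranging, p_y·y = p_x·x. Substituting into the budget gives p_x·x·(1 + 1) = M.
Demand: x*(p_x,p_y,M) = 0.5·M/p_x and y* = 0.5·M/p_y.
At p_x=3, p_y=8.48, M=61: x* = 0.5·61/3 = 10.1667, y* = 3.5967.

x* = 10.1667, y* = 3.5967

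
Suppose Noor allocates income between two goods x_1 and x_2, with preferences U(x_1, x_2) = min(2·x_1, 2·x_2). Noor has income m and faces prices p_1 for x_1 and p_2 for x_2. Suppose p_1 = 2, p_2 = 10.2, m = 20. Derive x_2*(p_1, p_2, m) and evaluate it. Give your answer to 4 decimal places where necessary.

Leontief preferences: the optimum is at the kink where x_1/2 = x_2/2, i.e. x_2 = x_1.
Budget: p_1·x_1 + p_2·x_1 = m, so (2·p_1 + 2·p_2)·x_1 = 2·m.
Demand: x_1*(p_1,p_2,m) = 2·m/(2·p_1 + 2·p_2), x_2* = 2·m/(2·p_1 + 2·p_2).
Here 2·2 + 2·10.2 = 24.4, giving x_2* = 1.6393.

x_2* = 1.6393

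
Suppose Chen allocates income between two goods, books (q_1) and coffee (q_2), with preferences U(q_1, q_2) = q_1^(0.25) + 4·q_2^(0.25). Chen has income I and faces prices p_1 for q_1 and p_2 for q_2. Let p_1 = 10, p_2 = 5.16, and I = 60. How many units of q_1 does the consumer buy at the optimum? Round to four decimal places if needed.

q_1* = 0.6729

MU_q_1 ∝ q_1^(-0.75), MU_q_2 ∝ 4·q_2^(-0.75), so MRS = (1/4)·(q_2/q_1)^(0.75) = p_1/p_2.
Hence q_2/q_1 = (4·p_1/p_2)^(1/(0.75)), i.e. raised to the 4/3 power.
With the ratio pinned down, the budget gives q_1* = I/(p_1 + p_2·(q_2/q_1)) and q_2* = (q_2/q_1)·q_1*.
Numerically q_2/q_1 = 15.341944, so q_1* = 60/(10 + 5.16·15.341944) = 0.6729.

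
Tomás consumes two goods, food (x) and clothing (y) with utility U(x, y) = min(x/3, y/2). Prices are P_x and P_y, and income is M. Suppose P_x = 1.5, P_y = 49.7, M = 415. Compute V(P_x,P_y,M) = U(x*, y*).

V = 3.9942

With perfect complements, no substitution: consume in ratio x:y = 3:2.
Budget: P_x·x + P_y·(2/3)·x = M, so (3·P_x + 2·P_y)·x = 3·M.
Demand: x*(P_x,P_y,M) = 3·M/(3·P_x + 2·P_y), y* = 2·M/(3·P_x + 2·P_y).
Here 3·1.5 + 2·49.7 = 103.9, giving x* = 11.9827 and y* = 7.9885.
Utility at the optimum: U(11.9827, 7.9885) = 3.9942.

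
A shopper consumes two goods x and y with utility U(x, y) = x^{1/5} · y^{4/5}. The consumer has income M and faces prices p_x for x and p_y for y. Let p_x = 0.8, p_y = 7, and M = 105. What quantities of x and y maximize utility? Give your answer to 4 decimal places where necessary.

x* = 26.25, y* = 12

MU_x/MU_y = (0.2·y)/(0.8·x); tangency sets this equal to p_x/p_y.
Rearranging, p_y·y = 4·p_x·x. Substituting into the budget gives p_x·x·(1 + 4) = M.
Demand: x*(p_x,p_y,M) = 0.2·M/p_x and y* = 0.8·M/p_y.
At p_x=0.8, p_y=7, M=105: x* = 0.2·105/0.8 = 26.25, y* = 12.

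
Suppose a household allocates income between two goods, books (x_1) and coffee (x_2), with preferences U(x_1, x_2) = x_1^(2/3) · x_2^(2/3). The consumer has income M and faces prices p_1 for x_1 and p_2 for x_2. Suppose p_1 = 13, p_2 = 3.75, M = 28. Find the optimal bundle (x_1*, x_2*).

MU_x_1/MU_x_2 = (2/3·x_2)/(2/3·x_1); tangency sets this equal to p_1/p_2.
So 2/3·p_2·x_2 = 2/3·p_1·x_1; combined with the budget, a share 0.5 of income goes to x_1.
Demand: x_1*(p_1,p_2,M) = 0.5·M/p_1 and x_2* = 0.5·M/p_2.
At p_1=13, p_2=3.75, M=28: x_1* = 0.5·28/13 = 1.0769, x_2* = 3.7333.

x_1* = 1.0769, x_2* = 3.7333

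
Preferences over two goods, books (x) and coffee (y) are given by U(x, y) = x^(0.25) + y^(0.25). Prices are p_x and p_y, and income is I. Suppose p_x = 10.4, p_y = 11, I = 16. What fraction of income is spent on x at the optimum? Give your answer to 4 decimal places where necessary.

share on x = 0.5047

MRS = MU_x/MU_y = (y/x)^(0.75). Set equal to p_x/p_y.
Solve for the ratio: y/x = [p_x/p_y]^(4/3).
With the ratio pinned down, the budget gives x* = I/(p_x + p_y·(y/x)) and y* = (y/x)·x*.
Numerically y/x = 0.927942, so x* = 16/(10.4 + 11·0.927942) = 0.7764 and y* = 0.927942·0.7764 = 0.7205.
Expenditure on x: 10.4·0.7764 = 8.0748; share = 0.5047.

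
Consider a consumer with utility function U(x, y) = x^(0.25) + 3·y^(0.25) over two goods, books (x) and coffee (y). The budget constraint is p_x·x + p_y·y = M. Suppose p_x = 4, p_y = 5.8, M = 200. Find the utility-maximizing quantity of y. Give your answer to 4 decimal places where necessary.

MRS = MU_x/MU_y = (1/3)·(y/x)^(0.75). Set equal to p_x/p_y.
Solve for the ratio: y/x = [3·p_x/p_y]^(4/3).
Substitute y = (y/x)·x into the budget: x* = M/(p_x + p_y·(y/x)).
Numerically y/x = 2.636358, so x* = 200/(4 + 5.8·2.636358) = 10.3676 and y* = 2.636358·10.3676 = 27.3327.

y* = 27.3327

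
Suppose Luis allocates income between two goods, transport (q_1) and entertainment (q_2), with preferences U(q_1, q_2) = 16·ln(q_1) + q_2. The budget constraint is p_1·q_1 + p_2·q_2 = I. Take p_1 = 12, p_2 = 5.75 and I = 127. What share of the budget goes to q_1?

share on q_1 = 0.7244

Set MRS = p_1/p_2: (16/q_1)/1 = p_1/p_2.
So q_1*(p_1,p_2) = 16·p_2/p_1, independent of income; and q_2* = (I − 16·p_2)/p_2.
At the given prices: q_1* = 16·5.75/12 = 7.6667, and q_2* = 6.087.
Expenditure on q_1: 12·7.6667 = 92; share = 0.7244.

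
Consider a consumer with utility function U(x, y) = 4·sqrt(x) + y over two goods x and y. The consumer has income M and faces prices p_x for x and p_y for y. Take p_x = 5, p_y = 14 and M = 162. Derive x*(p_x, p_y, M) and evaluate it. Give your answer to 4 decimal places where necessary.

MU_x = 2/√x, MU_y = 1. Tangency: 2/√x = p_x/p_y.
Solve: √x = 2·p_y/p_x, so x*(p_x,p_y) = (2·p_y/p_x)², and y* = (M − p_x·x*)/p_y.
Plugging in: x* = (2·14/5)² = 31.36.

x* = 31.36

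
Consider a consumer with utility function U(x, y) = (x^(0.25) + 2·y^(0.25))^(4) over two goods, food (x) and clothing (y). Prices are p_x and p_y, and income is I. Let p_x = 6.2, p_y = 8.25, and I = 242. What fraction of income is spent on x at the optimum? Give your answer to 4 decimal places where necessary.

share on x = 0.3039

Substitute y = (y/x)·x into the budget: x* = I/(p_x + p_y·(y/x)).
Numerically y/x = 1.721698, so x* = 242/(6.2 + 8.25·1.721698) = 11.8604 and y* = 1.721698·11.8604 = 20.4201.
Expenditure on x: 6.2·11.8604 = 73.5346; share = 0.3039.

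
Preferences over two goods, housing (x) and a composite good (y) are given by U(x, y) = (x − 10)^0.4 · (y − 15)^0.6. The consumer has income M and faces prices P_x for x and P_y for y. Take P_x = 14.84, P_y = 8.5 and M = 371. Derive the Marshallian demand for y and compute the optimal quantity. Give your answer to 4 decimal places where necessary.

This is Cobb-Douglas in (x−10, y−15): tangency gives 0.4·P_y·(y−15) = 0.6·P_x·(x−10).
After buying the subsistence bundle (10, 15), a share 0.4 of the remaining income goes to x: x* = 10 + 0.4·(M − 10P_x − 15P_y)/P_x.
Discretionary income = 371 − 10·14.84 − 15·8.5 = 95.1; y* = 15 + 0.6·95.1/8.5 = 21.7129.

y* = 21.7129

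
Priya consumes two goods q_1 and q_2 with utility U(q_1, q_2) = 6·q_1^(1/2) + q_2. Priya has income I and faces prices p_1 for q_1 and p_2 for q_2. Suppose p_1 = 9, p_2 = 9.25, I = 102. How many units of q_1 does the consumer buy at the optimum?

Set MRS = p_1/p_2: 3·q_1^(−1/2) = p_1/p_2.
Solve: √q_1 = 3·p_2/p_1, so q_1*(p_1,p_2) = (3·p_2/p_1)², and q_2* = (I − p_1·q_1*)/p_2.
Plugging in: q_1* = (3·9.25/9)² = 9.5069.

q_1* = 9.5069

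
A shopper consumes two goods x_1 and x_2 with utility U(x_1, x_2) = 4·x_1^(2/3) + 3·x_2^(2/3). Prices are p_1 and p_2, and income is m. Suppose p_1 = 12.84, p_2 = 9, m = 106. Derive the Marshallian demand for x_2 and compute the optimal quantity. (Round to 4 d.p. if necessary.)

With the ratio pinned down, the budget gives x_1* = m/(p_1 + p_2·(x_2/x_1)) and x_2* = (x_2/x_1)·x_1*.
Numerically x_2/x_1 = 1.225043, so x_1* = 106/(12.84 + 9·1.225043) = 4.4416 and x_2* = 1.225043·4.4416 = 5.4411.

x_2* = 5.4411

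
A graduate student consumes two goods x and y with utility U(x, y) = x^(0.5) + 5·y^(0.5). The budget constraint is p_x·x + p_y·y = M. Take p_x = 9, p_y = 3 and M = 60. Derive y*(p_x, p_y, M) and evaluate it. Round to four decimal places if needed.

y* = 19.7368

From the CES first-order condition, (1/5)·(y/x)^(0.5) = p_x/p_y.
Solve for the ratio: y/x = [5·p_x/p_y]^(2).
Substitute y = (y/x)·x into the budget: x* = M/(p_x + p_y·(y/x)).
Numerically y/x = 225, so x* = 60/(9 + 3·225) = 0.0877 and y* = 225·0.0877 = 19.7368.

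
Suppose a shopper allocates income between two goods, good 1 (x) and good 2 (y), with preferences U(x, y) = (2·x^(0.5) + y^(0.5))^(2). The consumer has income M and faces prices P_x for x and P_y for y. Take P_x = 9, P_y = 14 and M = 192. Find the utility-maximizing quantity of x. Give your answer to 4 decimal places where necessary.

x* = 18.3795

MU_x ∝ 2·x^(-0.5), MU_y ∝ y^(-0.5), so MRS = 2·(y/x)^(0.5) = P_x/P_y.
Hence y/x = ((1/2)·P_x/P_y)^(1/(0.5)), i.e. raised to the 2 power.
With the ratio pinned down, the budget gives x* = M/(P_x + P_y·(y/x)) and y* = (y/x)·x*.
Numerically y/x = 0.103316, so x* = 192/(9 + 14·0.103316) = 18.3795.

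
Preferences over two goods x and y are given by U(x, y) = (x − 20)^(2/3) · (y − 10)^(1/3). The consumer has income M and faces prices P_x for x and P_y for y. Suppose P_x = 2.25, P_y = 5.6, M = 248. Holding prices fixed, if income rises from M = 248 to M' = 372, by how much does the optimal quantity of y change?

This is Cobb-Douglas in (x−20, y−10): tangency gives 2/3·P_y·(y−10) = 1/3·P_x·(x−20).
Substituting into the budget: x* = 20 + 2/3·(M − 20·P_x − 10·P_y)/P_x, and y* = 10 + 1/3·(…)/P_y.
Discretionary income = 248 − 20·2.25 − 10·5.6 = 147; y* = 10 + 1/3·147/5.6 = 18.75.
At M' = 372: y* = 26.131. Change: 26.131 − 18.75 = 7.381.

Δy* = 7.381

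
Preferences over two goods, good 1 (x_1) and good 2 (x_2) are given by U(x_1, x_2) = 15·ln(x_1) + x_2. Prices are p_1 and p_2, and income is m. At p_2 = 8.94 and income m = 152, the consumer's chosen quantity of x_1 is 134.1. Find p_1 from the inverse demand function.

p_1 = 1

MU_x_1 = 15/x_1, MU_x_2 = 1. Tangency: 15/x_1 = p_1/p_2.
So x_1*(p_1,p_2) = 15·p_2/p_1, independent of income; and x_2* = (m − 15·p_2)/p_2.
Set x_1* = 134.1 in the demand function and solve for p_1: p_1 = 1.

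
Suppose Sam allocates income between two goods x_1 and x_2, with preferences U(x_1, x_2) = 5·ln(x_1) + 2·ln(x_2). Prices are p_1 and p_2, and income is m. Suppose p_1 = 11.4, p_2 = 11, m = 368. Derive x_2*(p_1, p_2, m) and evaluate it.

Demand: x_1*(p_1,p_2,m) = 5/7·m/p_1 and x_2* = 2/7·m/p_2.
At p_1=11.4, p_2=11, m=368: x_2* = 2/7·368/11 = 9.5584.

x_2* = 9.5584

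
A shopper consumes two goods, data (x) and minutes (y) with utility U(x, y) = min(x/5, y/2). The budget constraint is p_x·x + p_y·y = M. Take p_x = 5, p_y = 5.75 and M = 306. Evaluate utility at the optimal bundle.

V = 8.3836

Leontief preferences: the optimum is at the kink where x/5 = y/2, i.e. y = (2/5)·x.
Budget: p_x·x + p_y·(2/5)·x = M, so (5·p_x + 2·p_y)·x = 5·M.
Demand: x*(p_x,p_y,M) = 5·M/(5·p_x + 2·p_y), y* = 2·M/(5·p_x + 2·p_y).
Here 5·5 + 2·5.75 = 36.5, giving x* = 41.9178 and y* = 16.7671.
Utility at the optimum: U(41.9178, 16.7671) = 8.3836.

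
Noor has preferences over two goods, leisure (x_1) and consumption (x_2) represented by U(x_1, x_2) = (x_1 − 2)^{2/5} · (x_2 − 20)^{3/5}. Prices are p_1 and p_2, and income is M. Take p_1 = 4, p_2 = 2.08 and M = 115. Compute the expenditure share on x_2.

share on x_2 = 0.703

Let x_1' = x_1−2, x_2' = x_2−20. MRS = (2/3)·x_2'/x_1' = p_1/p_2.
Substituting into the budget: x_1* = 2 + 0.4·(M − 2·p_1 − 20·p_2)/p_1, and x_2* = 20 + 0.6·(…)/p_2.
Discretionary income = 115 − 2·4 − 20·2.08 = 65.4; x_1* = 2 + 0.4·65.4/4 = 8.54; x_2* = 20 + 0.6·65.4/2.08 = 38.8654.
Expenditure on x_2: 2.08·38.8654 = 80.84; share = 0.703.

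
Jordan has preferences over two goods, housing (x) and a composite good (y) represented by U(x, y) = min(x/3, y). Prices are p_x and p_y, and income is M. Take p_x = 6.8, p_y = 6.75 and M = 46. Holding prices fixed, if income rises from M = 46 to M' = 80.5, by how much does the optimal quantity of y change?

Δy* = 1.2707

Leontief preferences: the optimum is at the kink where x/3 = y/1, i.e. y = (1/3)·x.
Budget: p_x·x + p_y·(1/3)·x = M, so (3·p_x + p_y)·x = 3·M.
Demand: x*(p_x,p_y,M) = 3·M/(3·p_x + p_y), y* = M/(3·p_x + p_y).
Here 3·6.8 + 6.75 = 27.15, giving y* = 1.6943.
At M' = 80.5: y* = 2.965. Change: 2.965 − 1.6943 = 1.2707.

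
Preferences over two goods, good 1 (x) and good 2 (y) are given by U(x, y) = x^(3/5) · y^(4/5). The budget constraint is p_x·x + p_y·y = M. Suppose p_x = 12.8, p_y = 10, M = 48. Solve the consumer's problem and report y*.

y* = 2.7429

Demand: x*(p_x,p_y,M) = 3/7·M/p_x and y* = 4/7·M/p_y.
At p_x=12.8, p_y=10, M=48: y* = 4/7·48/10 = 2.7429.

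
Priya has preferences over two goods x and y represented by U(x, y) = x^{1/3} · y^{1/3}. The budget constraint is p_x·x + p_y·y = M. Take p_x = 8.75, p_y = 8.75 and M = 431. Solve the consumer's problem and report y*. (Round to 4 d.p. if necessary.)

y* = 24.6286

The MRS is y/x. Set MRS = p_x/p_y.
Rearranging, p_y·y = p_x·x. Substituting into the budget gives p_x·x·(1 + 1) = M.
Demand: x*(p_x,p_y,M) = 0.5·M/p_x and y* = 0.5·M/p_y.
At p_x=8.75, p_y=8.75, M=431: y* = 0.5·431/8.75 = 24.6286.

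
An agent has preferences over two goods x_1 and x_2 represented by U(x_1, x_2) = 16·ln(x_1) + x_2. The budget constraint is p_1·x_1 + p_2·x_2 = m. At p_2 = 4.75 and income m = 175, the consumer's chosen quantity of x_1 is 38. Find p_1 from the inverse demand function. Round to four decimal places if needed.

Set MRS = p_1/p_2: (16/x_1)/1 = p_1/p_2.
So x_1*(p_1,p_2) = 16·p_2/p_1, independent of income; and x_2* = (m − 16·p_2)/p_2.
Set x_1* = 38 in the demand function and solve for p_1: p_1 = 2.

p_1 = 2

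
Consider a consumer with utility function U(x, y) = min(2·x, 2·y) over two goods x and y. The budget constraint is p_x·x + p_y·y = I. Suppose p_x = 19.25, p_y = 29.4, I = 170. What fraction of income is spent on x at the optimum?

Leontief preferences: the optimum is at the kink where x/2 = y/2, i.e. y = x.
Budget: p_x·x + p_y·x = I, so (2·p_x + 2·p_y)·x = 2·I.
Demand: x*(p_x,p_y,I) = 2·I/(2·p_x + 2·p_y), y* = 2·I/(2·p_x + 2·p_y).
Here 2·19.25 + 2·29.4 = 97.3, giving x* = 3.4943 and y* = 3.4943.
Expenditure on x: 19.25·3.4943 = 67.2662; share = 0.3957.

share on x = 0.3957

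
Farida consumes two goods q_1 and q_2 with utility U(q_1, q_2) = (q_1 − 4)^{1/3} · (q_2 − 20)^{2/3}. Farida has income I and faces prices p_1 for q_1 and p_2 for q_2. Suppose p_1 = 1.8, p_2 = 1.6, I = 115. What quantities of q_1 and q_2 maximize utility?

MRS = (1/2)·(q_2−20)/(q_1−4). Tangency with p_1/p_2 gives q_2−20 = 2·(p_1/p_2)·(q_1−4).
After buying the subsistence bundle (4, 20), a share 1/3 of the remaining income goes to q_1: q_1* = 4 + 1/3·(I − 4p_1 − 20p_2)/p_1.
Discretionary income = 115 − 4·1.8 − 20·1.6 = 75.8; q_1* = 4 + 1/3·75.8/1.8 = 18.037; q_2* = 20 + 2/3·75.8/1.6 = 51.5833.

q_1* = 18.037, q_2* = 51.5833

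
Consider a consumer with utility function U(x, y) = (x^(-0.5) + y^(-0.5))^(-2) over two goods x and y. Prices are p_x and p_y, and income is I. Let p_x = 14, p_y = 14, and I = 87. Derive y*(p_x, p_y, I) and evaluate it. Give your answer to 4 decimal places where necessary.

MU_x ∝ x^(-1.5), MU_y ∝ y^(-1.5), so MRS = (y/x)^(1.5) = p_x/p_y.
Solve for the ratio: y/x = [p_x/p_y]^(2/3).
Substitute y = (y/x)·x into the budget: x* = I/(p_x + p_y·(y/x)).
Numerically y/x = 1, so x* = 87/(14 + 14·1) = 3.1071 and y* = 1·3.1071 = 3.1071.

y* = 3.1071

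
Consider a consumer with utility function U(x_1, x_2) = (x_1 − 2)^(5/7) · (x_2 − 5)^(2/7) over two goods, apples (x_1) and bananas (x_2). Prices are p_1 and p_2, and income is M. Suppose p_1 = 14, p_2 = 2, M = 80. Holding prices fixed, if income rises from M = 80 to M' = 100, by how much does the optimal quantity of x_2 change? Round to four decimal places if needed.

Δx_2* = 2.8571

MRS = (5/2)·(x_2−5)/(x_1−2). Tangency with p_1/p_2 gives x_2−5 = (2/5)·(p_1/p_2)·(x_1−2).
Substituting into the budget: x_1* = 2 + 5/7·(M − 2·p_1 − 5·p_2)/p_1, and x_2* = 5 + 2/7·(…)/p_2.
Discretionary income = 80 − 2·14 − 5·2 = 42; x_2* = 5 + 2/7·42/2 = 11.
At M' = 100: x_2* = 13.8571. Change: 13.8571 − 11 = 2.8571.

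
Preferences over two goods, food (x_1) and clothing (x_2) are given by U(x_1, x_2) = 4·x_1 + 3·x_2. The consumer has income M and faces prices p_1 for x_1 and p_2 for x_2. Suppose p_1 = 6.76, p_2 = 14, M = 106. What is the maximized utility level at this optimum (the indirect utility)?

V = 62.7219

Perfect substitutes: compare marginal utility per dollar. 4/p_1 vs 3/p_2 → 0.5917 vs 0.2143.
x_1 gives more utility per dollar, so spend all income on x_1: x_1* = M/p_1, x_2* = 0.
Numerically: x_1* = 15.6805, x_2* = 0.
Utility at the optimum: U(15.6805, 0) = 62.7219.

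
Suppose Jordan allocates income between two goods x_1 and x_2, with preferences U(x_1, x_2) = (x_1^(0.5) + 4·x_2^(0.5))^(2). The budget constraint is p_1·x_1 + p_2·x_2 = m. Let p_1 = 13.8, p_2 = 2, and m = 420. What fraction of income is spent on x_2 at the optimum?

share on x_2 = 0.991

MRS = MU_x_1/MU_x_2 = (1/4)·(x_2/x_1)^(0.5). Set equal to p_1/p_2.
Hence x_2/x_1 = (4·p_1/p_2)^(1/(0.5)), i.e. raised to the 2 power.
Substitute x_2 = (x_2/x_1)·x_1 into the budget: x_1* = m/(p_1 + p_2·(x_2/x_1)).
Numerically x_2/x_1 = 761.76, so x_1* = 420/(13.8 + 2·761.76) = 0.2732 and x_2* = 761.76·0.2732 = 208.1149.
Expenditure on x_2: 2·208.1149 = 416.2298; share = 0.991.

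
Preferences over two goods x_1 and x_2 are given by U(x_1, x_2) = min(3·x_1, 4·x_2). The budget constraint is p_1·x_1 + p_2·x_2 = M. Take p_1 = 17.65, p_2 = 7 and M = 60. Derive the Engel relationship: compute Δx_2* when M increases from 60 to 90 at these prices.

Δx_2* = 0.9825

With perfect complements, no substitution: consume in ratio x_1:x_2 = 4:3.
Budget: p_1·x_1 + p_2·(3/4)·x_1 = M, so (4·p_1 + 3·p_2)·x_1 = 4·M.
Demand: x_1*(p_1,p_2,M) = 4·M/(4·p_1 + 3·p_2), x_2* = 3·M/(4·p_1 + 3·p_2).
Here 4·17.65 + 3·7 = 91.6, giving x_2* = 1.9651.
At M' = 90: x_2* = 2.9476. Change: 2.9476 − 1.9651 = 0.9825.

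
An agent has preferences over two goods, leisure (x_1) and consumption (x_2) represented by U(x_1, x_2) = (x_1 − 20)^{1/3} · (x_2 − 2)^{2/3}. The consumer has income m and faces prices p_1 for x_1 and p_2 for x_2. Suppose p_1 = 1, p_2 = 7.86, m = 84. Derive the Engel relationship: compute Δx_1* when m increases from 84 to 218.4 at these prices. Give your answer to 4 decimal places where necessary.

This is Cobb-Douglas in (x_1−20, x_2−2): tangency gives 1/3·p_2·(x_2−2) = 2/3·p_1·(x_1−20).
Substituting into the budget: x_1* = 20 + 1/3·(m − 20·p_1 − 2·p_2)/p_1, and x_2* = 2 + 2/3·(…)/p_2.
Discretionary income = 84 − 20·1 − 2·7.86 = 48.28; x_1* = 20 + 1/3·48.28/1 = 36.0933.
At m' = 218.4: x_1* = 80.8933. Change: 80.8933 − 36.0933 = 44.8.

Δx_1* = 44.8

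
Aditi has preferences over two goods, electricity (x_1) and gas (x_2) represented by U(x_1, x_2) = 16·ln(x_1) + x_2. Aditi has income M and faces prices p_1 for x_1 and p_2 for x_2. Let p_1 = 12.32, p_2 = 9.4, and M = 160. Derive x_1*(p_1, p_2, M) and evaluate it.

x_1* = 12.2078

Set MRS = p_1/p_2: (16/x_1)/1 = p_1/p_2.
So x_1*(p_1,p_2) = 16·p_2/p_1, independent of income; and x_2* = (M − 16·p_2)/p_2.
At the given prices: x_1* = 16·9.4/12.32 = 12.2078.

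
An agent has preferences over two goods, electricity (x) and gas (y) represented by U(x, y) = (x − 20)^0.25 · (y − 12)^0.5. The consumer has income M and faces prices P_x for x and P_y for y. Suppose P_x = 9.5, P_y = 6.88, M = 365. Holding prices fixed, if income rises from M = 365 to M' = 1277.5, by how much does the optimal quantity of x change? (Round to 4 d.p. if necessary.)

Let x' = x−20, y' = y−12. MRS = (1/2)·y'/x' = P_x/P_y.
Substituting into the budget: x* = 20 + 1/3·(M − 20·P_x − 12·P_y)/P_x, and y* = 12 + 2/3·(…)/P_y.
Discretionary income = 365 − 20·9.5 − 12·6.88 = 92.44; x* = 20 + 1/3·92.44/9.5 = 23.2435.
At M' = 1277.5: x* = 55.2611. Change: 55.2611 − 23.2435 = 32.0175.

Δx* = 32.0175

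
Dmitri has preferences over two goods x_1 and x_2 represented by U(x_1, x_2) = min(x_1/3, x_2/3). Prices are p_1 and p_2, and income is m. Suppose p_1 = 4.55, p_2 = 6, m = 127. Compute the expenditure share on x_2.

Demand: x_1*(p_1,p_2,m) = 3·m/(3·p_1 + 3·p_2), x_2* = 3·m/(3·p_1 + 3·p_2).
Here 3·4.55 + 3·6 = 31.65, giving x_1* = 12.0379 and x_2* = 12.0379.
Expenditure on x_2: 6·12.0379 = 72.2275; share = 0.5687.

share on x_2 = 0.5687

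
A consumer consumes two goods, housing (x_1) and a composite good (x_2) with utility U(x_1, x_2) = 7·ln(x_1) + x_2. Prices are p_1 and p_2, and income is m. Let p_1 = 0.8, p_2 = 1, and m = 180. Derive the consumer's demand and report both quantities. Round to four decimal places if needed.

x_1* = 8.75, x_2* = 173

MU_x_1 = 7/x_1, MU_x_2 = 1. Tangency: 7/x_1 = p_1/p_2.
So x_1*(p_1,p_2) = 7·p_2/p_1, independent of income; and x_2* = (m − 7·p_2)/p_2.
At the given prices: x_1* = 7·1/0.8 = 8.75, and x_2* = 173.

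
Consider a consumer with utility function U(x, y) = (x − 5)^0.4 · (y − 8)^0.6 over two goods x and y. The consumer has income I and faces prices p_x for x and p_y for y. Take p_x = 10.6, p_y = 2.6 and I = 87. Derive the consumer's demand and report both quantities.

This is Cobb-Douglas in (x−5, y−8): tangency gives 0.4·p_y·(y−8) = 0.6·p_x·(x−5).
After buying the subsistence bundle (5, 8), a share 0.4 of the remaining income goes to x: x* = 5 + 0.4·(I − 5p_x − 8p_y)/p_x.
Discretionary income = 87 − 5·10.6 − 8·2.6 = 13.2; x* = 5 + 0.4·13.2/10.6 = 5.4981; y* = 8 + 0.6·13.2/2.6 = 11.0462.

x* = 5.4981, y* = 11.0462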